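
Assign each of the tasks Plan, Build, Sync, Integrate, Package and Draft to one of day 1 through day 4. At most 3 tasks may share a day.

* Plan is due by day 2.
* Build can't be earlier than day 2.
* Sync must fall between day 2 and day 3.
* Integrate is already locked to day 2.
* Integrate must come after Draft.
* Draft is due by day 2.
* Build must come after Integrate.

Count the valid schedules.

30

Splitting on Plan: it can be day 1 (16), day 2 (14). Listing each branch's schedules as (Build, Sync, Integrate, Package, Draft) by day number:
Plan=day 1: (3,2,2,1,1) (3,2,2,2,1) (3,2,2,3,1) (3,2,2,4,1) (3,3,2,1,1) (3,3,2,2,1) (3,3,2,3,1) (3,3,2,4,1) (4,2,2,1,1) (4,2,2,2,1) (4,2,2,3,1) (4,2,2,4,1) (4,3,2,1,1) (4,3,2,2,1) (4,3,2,3,1) (4,3,2,4,1) — 16.
Plan=day 2: (3,2,2,1,1) (3,2,2,3,1) (3,2,2,4,1) (3,3,2,1,1) (3,3,2,2,1) (3,3,2,3,1) (3,3,2,4,1) (4,2,2,1,1) (4,2,2,3,1) (4,2,2,4,1) (4,3,2,1,1) (4,3,2,2,1) (4,3,2,3,1) (4,3,2,4,1) — 14.
Summing: 16 + 14 = 30.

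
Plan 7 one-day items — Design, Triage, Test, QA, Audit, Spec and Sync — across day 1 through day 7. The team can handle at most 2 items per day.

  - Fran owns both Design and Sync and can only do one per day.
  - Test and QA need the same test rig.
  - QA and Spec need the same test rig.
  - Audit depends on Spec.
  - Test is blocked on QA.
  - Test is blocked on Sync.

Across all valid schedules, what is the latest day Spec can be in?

Downstream work caps Spec at day 6.
Spec at day 6 is achievable: Spec in day 6, Design in day 2, Sync in day 1, QA in day 1, Test in day 2, Triage in day 3, Audit in day 7.

day 6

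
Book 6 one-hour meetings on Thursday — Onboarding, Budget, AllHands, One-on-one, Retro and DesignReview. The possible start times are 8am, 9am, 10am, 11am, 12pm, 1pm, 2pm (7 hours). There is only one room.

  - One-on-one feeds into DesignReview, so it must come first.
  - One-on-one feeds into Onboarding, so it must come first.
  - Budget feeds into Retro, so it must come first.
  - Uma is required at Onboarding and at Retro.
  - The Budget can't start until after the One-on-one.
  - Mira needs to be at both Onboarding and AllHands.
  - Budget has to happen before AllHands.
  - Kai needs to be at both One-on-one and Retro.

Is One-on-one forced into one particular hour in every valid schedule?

One-on-one can be 8am (e.g. Onboarding -> 10am, DesignReview -> 1pm, Budget -> 9am, AllHands -> 11am, One-on-one -> 8am, Retro -> 12pm) or 9am (e.g. Retro=1pm, DesignReview=2pm, AllHands=12pm, One-on-one=9am, Budget=10am, Onboarding=11am).

No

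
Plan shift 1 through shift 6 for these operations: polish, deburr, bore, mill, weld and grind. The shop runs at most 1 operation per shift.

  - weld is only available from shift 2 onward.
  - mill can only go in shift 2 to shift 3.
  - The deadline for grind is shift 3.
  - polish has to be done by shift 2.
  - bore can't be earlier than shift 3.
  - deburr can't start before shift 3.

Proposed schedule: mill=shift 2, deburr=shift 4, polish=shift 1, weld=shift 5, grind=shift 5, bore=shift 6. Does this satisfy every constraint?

weld is only available from shift 2 onward — holds.
deburr can't start before shift 3 — holds.
The shop runs at most 1 operation per shift — violated.
The deadline for grind is shift 3 — violated.
mill can only go in shift 2 to shift 3 — holds.
bore can't be earlier than shift 3 — holds.
polish has to be done by shift 2 — holds.

No — it violates: The deadline for grind is shift 3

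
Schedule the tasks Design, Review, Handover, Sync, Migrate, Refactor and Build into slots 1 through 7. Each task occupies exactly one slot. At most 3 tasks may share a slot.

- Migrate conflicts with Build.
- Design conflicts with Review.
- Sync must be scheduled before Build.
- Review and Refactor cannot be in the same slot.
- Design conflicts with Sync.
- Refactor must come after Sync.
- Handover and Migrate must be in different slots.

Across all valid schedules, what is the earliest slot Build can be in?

2

Precedence pushes Build to at least 2.
Build at 2 is achievable: Sync -> 1, Migrate -> 3, Build -> 2, Handover -> 1, Refactor -> 2, Review -> 1, Design -> 2.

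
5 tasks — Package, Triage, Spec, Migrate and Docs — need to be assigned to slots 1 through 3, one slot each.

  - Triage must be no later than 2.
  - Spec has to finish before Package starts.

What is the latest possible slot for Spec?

Downstream work caps Spec at 2.
Spec at 2 is achievable: Spec=2; Package=3; Docs=1; Migrate=1; Triage=1.

2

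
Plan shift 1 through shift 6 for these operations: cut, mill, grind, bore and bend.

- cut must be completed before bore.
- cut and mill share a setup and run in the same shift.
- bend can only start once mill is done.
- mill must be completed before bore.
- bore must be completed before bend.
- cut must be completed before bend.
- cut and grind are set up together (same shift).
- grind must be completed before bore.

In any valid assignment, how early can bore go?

Precedence pushes bore to at least shift 2; downstream work caps bore at shift 5.
bore at shift 2 is achievable: bore=shift 2, grind=shift 1, bend=shift 3, cut=shift 1, mill=shift 1.

shift 2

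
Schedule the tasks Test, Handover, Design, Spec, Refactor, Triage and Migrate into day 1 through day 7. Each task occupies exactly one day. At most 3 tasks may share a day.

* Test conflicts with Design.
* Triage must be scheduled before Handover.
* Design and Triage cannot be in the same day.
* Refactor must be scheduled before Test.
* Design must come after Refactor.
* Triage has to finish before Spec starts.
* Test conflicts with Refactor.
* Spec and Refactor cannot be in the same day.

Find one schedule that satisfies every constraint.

Refactor in day 1, Spec in day 2, Test in day 2, Design in day 3, Handover in day 2, Triage in day 1, Migrate in day 1

Checking: Triage(day 1) before Handover(day 2); Triage(day 1) before Spec(day 2); Refactor(day 1) before Test(day 2); Refactor(day 1) before Design(day 3); Test(day 2) != Refactor(day 1); Test(day 2) != Design(day 3); Design(day 3) != Triage(day 1); Spec(day 2) != Refactor(day 1); max 3 per day (cap 3).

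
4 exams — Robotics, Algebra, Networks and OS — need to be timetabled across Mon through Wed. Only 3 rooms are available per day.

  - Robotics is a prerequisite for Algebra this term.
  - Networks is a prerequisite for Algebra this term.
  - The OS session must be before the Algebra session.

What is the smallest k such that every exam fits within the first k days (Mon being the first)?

2

The precedence chain requires at least 2 distinct days.
With at most 3 per day and 4 exams, at least 2 days are needed.
2 works (last occupied day: Tue): for example Robotics in Mon, Networks in Mon, OS in Mon, Algebra in Tue.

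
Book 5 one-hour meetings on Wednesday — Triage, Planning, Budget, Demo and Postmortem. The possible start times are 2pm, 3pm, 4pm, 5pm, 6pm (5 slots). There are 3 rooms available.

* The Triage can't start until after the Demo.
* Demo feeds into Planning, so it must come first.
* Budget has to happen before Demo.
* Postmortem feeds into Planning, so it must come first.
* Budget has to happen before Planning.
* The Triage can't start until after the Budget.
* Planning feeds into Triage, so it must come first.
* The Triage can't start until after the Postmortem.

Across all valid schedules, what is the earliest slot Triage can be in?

5pm

Precedence pushes Triage to at least 5pm.
Triage at 5pm is achievable: Triage in 5pm, Demo in 3pm, Postmortem in 2pm, Budget in 2pm, Planning in 4pm.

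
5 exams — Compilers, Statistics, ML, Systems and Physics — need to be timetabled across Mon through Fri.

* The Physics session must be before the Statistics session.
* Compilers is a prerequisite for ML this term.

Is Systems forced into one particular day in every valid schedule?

No

Systems can be Mon (e.g. Statistics=Tue; Physics=Mon; Compilers=Mon; ML=Tue; Systems=Mon) or Tue (e.g. Systems -> Tue, Statistics -> Tue, ML -> Tue, Compilers -> Mon, Physics -> Mon).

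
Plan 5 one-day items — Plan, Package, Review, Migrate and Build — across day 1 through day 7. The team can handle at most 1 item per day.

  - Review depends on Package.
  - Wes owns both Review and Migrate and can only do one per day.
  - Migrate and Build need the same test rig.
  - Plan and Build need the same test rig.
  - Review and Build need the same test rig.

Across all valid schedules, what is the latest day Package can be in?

day 6

Downstream work caps Package at day 6.
Package at day 6 is achievable: Plan -> day 1, Review -> day 7, Package -> day 6, Migrate -> day 2, Build -> day 3.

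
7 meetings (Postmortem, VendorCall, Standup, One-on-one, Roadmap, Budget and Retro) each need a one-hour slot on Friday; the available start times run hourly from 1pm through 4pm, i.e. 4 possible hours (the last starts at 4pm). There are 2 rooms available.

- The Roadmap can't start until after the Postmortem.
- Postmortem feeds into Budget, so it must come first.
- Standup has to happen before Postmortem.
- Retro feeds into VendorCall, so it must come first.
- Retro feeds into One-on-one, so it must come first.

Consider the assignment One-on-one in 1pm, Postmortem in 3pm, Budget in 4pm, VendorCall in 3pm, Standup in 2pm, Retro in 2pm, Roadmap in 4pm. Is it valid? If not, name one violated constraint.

The Roadmap can't start until after the Postmortem — holds.
Retro feeds into VendorCall, so it must come first — holds.
Retro feeds into One-on-one, so it must come first — violated.
Postmortem feeds into Budget, so it must come first — holds.
Standup has to happen before Postmortem — holds.
There are 2 rooms available — holds.

No — it violates: Retro feeds into One-on-one, so it must come first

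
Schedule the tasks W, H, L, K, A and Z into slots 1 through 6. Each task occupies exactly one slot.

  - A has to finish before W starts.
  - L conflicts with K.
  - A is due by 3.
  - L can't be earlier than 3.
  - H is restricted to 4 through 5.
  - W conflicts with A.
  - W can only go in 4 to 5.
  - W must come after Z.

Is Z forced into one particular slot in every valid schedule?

No

Z can be 1 (e.g. H -> 4; A -> 1; L -> 3; K -> 1; W -> 4; Z -> 1) or 2 (e.g. W=4; L=3; A=1; Z=2; K=1; H=4).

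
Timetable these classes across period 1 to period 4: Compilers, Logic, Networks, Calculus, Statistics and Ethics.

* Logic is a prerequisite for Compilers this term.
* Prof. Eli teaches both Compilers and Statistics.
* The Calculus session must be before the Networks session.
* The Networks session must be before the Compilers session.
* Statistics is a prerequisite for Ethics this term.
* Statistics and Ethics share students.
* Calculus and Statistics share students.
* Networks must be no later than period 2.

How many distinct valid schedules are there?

13

Splitting on Compilers: it can be period 3 (4), period 4 (9). Listing each branch's schedules as (Logic, Networks, Calculus, Statistics, Ethics) by period number:
Compilers=period 3: (1,2,1,2,3) (1,2,1,2,4) (2,2,1,2,3) (2,2,1,2,4) — 4.
Compilers=period 4: (1,2,1,2,3) (1,2,1,2,4) (1,2,1,3,4) (2,2,1,2,3) (2,2,1,2,4) (2,2,1,3,4) (3,2,1,2,3) (3,2,1,2,4) (3,2,1,3,4) — 9.
Summing: 4 + 9 = 13.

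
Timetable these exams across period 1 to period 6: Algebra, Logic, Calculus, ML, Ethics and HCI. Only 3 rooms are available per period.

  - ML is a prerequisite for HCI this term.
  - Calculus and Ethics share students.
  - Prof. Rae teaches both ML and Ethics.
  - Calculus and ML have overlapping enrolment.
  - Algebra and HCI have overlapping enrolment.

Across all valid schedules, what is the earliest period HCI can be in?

Precedence pushes HCI to at least period 2.
HCI at period 2 is achievable: Calculus=period 2; HCI=period 2; Ethics=period 3; Logic=period 1; ML=period 1; Algebra=period 1.

period 2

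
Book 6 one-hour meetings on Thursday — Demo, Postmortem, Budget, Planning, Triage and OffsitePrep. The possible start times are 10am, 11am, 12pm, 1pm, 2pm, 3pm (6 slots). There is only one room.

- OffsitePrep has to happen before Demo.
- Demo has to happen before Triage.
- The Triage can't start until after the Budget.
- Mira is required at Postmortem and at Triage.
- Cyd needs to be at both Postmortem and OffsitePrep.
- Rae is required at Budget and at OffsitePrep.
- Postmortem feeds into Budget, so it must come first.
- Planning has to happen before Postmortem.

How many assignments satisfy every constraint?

Splitting on Demo: it can be 11am (1), 12pm (2), 1pm (3), 2pm (4). Listing each branch's schedules as (Postmortem, Budget, Planning, Triage, OffsitePrep):
Demo=11am: (1pm,2pm,12pm,3pm,10am) — 1.
Demo=12pm: (1pm,2pm,10am,3pm,11am) (1pm,2pm,11am,3pm,10am) — 2.
Demo=1pm: (11am,2pm,10am,3pm,12pm) (12pm,2pm,10am,3pm,11am) (12pm,2pm,11am,3pm,10am) — 3.
Demo=2pm: (11am,12pm,10am,3pm,1pm) (11am,1pm,10am,3pm,12pm) (12pm,1pm,10am,3pm,11am) (12pm,1pm,11am,3pm,10am) — 4.
Summing: 1 + 2 + 3 + 4 = 10.

10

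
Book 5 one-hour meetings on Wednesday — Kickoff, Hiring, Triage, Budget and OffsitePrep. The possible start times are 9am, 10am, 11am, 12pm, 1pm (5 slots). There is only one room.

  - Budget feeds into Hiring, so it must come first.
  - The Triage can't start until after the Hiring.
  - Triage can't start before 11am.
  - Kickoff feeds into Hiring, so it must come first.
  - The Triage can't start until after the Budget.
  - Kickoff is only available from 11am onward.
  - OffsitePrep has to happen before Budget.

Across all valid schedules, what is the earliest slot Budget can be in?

10am

Precedence pushes Budget to at least 10am; downstream work caps Budget at 11am.
Budget at 10am is achievable: Hiring=12pm, OffsitePrep=9am, Triage=1pm, Budget=10am, Kickoff=11am.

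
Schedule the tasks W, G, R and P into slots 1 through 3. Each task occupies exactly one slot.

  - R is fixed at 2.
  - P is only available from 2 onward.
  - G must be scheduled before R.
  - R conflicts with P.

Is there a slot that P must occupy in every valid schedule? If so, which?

P's window is 2–3.
R is fixed at 2, and P can't share a slot with R.
So P must be 3.

3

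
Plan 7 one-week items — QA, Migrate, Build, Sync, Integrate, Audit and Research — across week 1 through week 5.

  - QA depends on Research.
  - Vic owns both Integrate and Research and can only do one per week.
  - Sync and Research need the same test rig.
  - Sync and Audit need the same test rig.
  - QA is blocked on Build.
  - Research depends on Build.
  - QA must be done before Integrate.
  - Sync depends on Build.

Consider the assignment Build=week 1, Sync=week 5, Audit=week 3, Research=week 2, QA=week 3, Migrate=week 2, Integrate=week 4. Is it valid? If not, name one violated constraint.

QA is blocked on Build — holds.
Sync and Research need the same test rig — holds.
Vic owns both Integrate and Research and can only do one per week — holds.
QA must be done before Integrate — holds.
Sync and Audit need the same test rig — holds.
Sync depends on Build — holds.
QA depends on Research — holds.
Research depends on Build — holds.

Yes, all constraints hold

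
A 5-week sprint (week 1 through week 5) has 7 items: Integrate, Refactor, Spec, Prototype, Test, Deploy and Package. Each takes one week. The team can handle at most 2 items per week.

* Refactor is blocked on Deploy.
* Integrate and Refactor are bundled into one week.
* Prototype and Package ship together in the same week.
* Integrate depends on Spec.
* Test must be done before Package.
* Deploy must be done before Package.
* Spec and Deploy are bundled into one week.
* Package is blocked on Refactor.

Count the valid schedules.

Splitting on Integrate: it can be week 2 (3), week 3 (6), week 4 (6). Listing each branch's schedules as (Refactor, Spec, Prototype, Test, Deploy, Package) by week number:
Integrate=week 2: (2,1,4,3,1,4) (2,1,5,3,1,5) (2,1,5,4,1,5) — 3.
Integrate=week 3: (3,1,4,2,1,4) (3,1,5,2,1,5) (3,1,5,4,1,5) (3,2,4,1,2,4) (3,2,5,1,2,5) (3,2,5,4,2,5) — 6.
Integrate=week 4: (4,1,5,2,1,5) (4,1,5,3,1,5) (4,2,5,1,2,5) (4,2,5,3,2,5) (4,3,5,1,3,5) (4,3,5,2,3,5) — 6.
Summing: 3 + 6 + 6 = 15.

15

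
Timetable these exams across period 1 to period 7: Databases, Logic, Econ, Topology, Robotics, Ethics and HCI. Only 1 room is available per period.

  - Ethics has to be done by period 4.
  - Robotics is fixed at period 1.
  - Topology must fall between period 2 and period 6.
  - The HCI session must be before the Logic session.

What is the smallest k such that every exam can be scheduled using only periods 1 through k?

The precedence chain requires at least 2 distinct periods.
With at most 1 per period and 7 exams, at least 7 periods are needed.
7 works (last occupied period: period 7): for example Databases -> period 6; Econ -> period 7; Robotics -> period 1; Ethics -> period 2; Logic -> period 5; HCI -> period 4; Topology -> period 3.

7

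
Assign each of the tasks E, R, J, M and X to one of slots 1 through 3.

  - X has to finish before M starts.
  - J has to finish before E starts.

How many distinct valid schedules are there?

27

Splitting on E: it can be 2 (9), 3 (18). Listing each branch's schedules as (R, J, M, X):
E=2: (1,1,2,1) (1,1,3,1) (1,1,3,2) (2,1,2,1) (2,1,3,1) (2,1,3,2) (3,1,2,1) (3,1,3,1) (3,1,3,2) — 9.
E=3: (1,1,2,1) (1,1,3,1) (1,1,3,2) (1,2,2,1) (1,2,3,1) (1,2,3,2) (2,1,2,1) (2,1,3,1) (2,1,3,2) (2,2,2,1) (2,2,3,1) (2,2,3,2) (3,1,2,1) (3,1,3,1) (3,1,3,2) (3,2,2,1) (3,2,3,1) (3,2,3,2) — 18.
Summing: 9 + 18 = 27.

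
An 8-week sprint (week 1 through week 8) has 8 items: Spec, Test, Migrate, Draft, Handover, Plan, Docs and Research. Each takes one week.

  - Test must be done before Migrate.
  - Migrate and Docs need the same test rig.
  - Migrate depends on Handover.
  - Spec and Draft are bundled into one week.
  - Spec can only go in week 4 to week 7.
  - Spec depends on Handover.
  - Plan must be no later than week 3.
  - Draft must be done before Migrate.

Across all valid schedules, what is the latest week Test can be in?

week 7

Downstream work caps Test at week 7.
Test at week 7 is achievable: Docs -> week 1; Research -> week 1; Plan -> week 1; Test -> week 7; Spec -> week 4; Migrate -> week 8; Handover -> week 1; Draft -> week 4.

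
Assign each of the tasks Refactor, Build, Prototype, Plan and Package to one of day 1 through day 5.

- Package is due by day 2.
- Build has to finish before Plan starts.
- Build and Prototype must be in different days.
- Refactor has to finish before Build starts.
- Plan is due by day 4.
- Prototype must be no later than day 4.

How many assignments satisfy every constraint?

Splitting on Refactor: it can be day 1 (18), day 2 (6). Listing each branch's schedules as (Build, Prototype, Plan, Package) by day number:
Refactor=day 1: (2,1,3,1) (2,1,3,2) (2,1,4,1) (2,1,4,2) (2,3,3,1) (2,3,3,2) (2,3,4,1) (2,3,4,2) (2,4,3,1) (2,4,3,2) (2,4,4,1) (2,4,4,2) (3,1,4,1) (3,1,4,2) (3,2,4,1) (3,2,4,2) (3,4,4,1) (3,4,4,2) — 18.
Refactor=day 2: (3,1,4,1) (3,1,4,2) (3,2,4,1) (3,2,4,2) (3,4,4,1) (3,4,4,2) — 6.
Summing: 18 + 6 = 24.

24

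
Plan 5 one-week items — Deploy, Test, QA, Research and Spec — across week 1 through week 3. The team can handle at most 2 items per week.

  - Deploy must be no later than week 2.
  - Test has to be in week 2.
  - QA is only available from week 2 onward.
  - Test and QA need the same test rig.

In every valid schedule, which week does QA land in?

QA's window is week 2–week 3.
Test is fixed at week 2, and QA can't share a week with Test.
So QA must be week 3.

week 3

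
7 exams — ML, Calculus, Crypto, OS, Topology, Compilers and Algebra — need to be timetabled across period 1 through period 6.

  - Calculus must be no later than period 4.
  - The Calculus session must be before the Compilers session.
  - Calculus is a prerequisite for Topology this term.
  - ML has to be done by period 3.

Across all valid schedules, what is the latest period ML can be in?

ML's own window allows nothing later than period 3.
ML at period 3 is achievable: Calculus -> period 1; OS -> period 1; Algebra -> period 1; ML -> period 3; Topology -> period 2; Compilers -> period 2; Crypto -> period 1.

period 3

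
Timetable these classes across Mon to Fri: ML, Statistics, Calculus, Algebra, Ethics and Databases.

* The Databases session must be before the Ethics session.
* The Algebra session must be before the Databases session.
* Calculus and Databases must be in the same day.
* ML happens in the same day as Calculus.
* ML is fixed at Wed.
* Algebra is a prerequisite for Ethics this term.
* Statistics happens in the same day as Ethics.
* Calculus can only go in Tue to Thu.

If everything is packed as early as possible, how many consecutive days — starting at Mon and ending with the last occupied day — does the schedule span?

The precedence chain requires at least 3 distinct days.
Propagating the time windows through the other constraints, Statistics can't land before Thu — that is day 4 counting from Mon — so the schedule must run through at least 4 days.
4 works (last occupied day: Thu): for example Ethics -> Thu; Databases -> Wed; ML -> Wed; Calculus -> Wed; Statistics -> Thu; Algebra -> Mon.

4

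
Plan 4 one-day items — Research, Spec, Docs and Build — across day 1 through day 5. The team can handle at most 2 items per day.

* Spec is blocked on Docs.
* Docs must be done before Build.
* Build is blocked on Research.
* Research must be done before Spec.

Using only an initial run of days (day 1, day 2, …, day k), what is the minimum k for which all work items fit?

2

The precedence chain requires at least 2 distinct days.
With at most 2 per day and 4 work items, at least 2 days are needed.
2 works (last occupied day: day 2): for example Research=day 1; Build=day 2; Spec=day 2; Docs=day 1.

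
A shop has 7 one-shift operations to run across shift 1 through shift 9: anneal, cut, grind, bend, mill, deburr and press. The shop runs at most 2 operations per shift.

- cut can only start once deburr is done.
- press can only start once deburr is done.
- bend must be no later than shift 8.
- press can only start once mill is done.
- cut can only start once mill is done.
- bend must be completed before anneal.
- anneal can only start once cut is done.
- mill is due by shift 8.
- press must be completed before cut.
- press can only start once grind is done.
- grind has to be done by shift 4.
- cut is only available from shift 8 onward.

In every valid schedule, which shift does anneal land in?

shift 9

Precedence pushes anneal to at least shift 9.
So anneal is pinned to shift 9.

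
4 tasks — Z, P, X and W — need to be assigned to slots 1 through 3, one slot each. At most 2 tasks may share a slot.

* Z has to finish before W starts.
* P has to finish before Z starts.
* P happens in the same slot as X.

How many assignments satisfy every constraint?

1

Enumerating: Z in 2, P in 1, X in 1, W in 3.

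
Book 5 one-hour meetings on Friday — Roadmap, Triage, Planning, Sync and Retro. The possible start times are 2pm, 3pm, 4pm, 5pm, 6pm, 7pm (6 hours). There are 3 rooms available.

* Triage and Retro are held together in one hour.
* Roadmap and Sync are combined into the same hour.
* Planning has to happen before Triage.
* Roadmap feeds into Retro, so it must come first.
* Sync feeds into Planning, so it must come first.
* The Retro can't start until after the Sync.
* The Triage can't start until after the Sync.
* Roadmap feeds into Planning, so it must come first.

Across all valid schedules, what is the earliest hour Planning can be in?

3pm

Precedence pushes Planning to at least 3pm; downstream work caps Planning at 6pm.
Planning at 3pm is achievable: Retro -> 4pm; Roadmap -> 2pm; Sync -> 2pm; Triage -> 4pm; Planning -> 3pm.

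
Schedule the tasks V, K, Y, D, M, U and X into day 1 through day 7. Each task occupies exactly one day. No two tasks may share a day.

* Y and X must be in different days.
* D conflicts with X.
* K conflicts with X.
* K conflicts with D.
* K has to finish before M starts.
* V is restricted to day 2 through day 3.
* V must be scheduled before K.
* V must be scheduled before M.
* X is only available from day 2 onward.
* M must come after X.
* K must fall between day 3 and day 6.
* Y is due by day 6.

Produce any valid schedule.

Y=day 1; X=day 4; V=day 2; M=day 5; K=day 3; U=day 7; D=day 6

Checking: V(day 2) before K(day 3); V(day 2) before M(day 5); X(day 4) before M(day 5); K(day 3) before M(day 5); K(day 3) != D(day 6); D(day 6) != X(day 4); Y(day 1) != X(day 4); K(day 3) != X(day 4); Y=day 1 in [day 1,day 6]; V=day 2 in [day 2,day 3]; K=day 3 in [day 3,day 6]; X=day 4 in [day 2,day 7]; max 1 per day (cap 1).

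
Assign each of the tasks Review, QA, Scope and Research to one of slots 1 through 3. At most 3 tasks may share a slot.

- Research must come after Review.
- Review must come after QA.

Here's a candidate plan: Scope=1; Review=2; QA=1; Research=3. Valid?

Yes

Review must come after QA — holds.
At most 3 tasks may share a slot — holds.
Research must come after Review — holds.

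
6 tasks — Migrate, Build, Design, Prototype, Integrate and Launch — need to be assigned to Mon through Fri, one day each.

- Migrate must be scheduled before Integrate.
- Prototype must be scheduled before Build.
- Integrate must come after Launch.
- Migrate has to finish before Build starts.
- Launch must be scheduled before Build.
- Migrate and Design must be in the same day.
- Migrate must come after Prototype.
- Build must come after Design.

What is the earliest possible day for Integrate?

Wed

Precedence pushes Integrate to at least Wed.
Integrate at Wed is achievable: Integrate=Wed, Launch=Mon, Migrate=Tue, Design=Tue, Prototype=Mon, Build=Wed.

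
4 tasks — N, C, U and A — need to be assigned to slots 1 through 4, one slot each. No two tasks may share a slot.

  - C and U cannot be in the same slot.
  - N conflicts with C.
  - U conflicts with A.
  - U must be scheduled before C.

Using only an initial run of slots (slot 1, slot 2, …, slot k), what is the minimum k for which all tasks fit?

4 slots

The precedence chain requires at least 2 distinct slots.
With at most 1 per slot and 4 tasks, at least 4 slots are needed.
4 works (last occupied slot: 4): for example N in 3, A in 4, C in 2, U in 1.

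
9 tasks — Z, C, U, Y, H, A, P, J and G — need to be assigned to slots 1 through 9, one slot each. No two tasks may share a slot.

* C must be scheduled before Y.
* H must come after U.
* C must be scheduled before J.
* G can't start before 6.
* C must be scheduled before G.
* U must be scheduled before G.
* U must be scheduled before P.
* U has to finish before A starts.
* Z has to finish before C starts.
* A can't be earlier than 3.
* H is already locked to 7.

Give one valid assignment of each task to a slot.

P=8, J=9, G=6, A=3, Z=2, C=4, U=1, H=7, Y=5

Checking: C(4) before Y(5); U(1) before P(8); U(1) before G(6); U(1) before A(3); Z(2) before C(4); C(4) before J(9); C(4) before G(6); U(1) before H(7); G=6 in [6,9]; A=3 in [3,9]; H=7 in [7,7]; max 1 per slot (cap 1).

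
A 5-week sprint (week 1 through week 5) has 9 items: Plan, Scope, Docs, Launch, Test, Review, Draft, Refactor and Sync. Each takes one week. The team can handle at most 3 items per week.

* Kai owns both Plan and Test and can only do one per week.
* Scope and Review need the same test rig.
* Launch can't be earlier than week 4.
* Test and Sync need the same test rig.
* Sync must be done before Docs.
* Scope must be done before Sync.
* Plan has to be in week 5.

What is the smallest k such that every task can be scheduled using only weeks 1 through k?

5

The precedence chain requires at least 3 distinct weeks.
With at most 3 per week and 9 tasks, at least 3 weeks are needed.
Plan can't be placed before week 5, so the schedule must run through at least week 5.
5 works (last occupied week: week 5): for example Plan in week 5; Sync in week 2; Review in week 2; Docs in week 3; Refactor in week 2; Launch in week 4; Test in week 1; Scope in week 1; Draft in week 1.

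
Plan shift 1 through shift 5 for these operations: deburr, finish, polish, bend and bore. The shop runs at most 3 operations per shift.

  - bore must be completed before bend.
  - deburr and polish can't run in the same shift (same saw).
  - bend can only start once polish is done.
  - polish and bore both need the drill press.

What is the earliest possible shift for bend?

shift 3

Precedence pushes bend to at least shift 2.
bend at shift 3 is achievable: polish in shift 1, bend in shift 3, bore in shift 2, deburr in shift 2, finish in shift 1.
Nothing earlier works — the conflict and capacity constraints rule out every shift before shift 3.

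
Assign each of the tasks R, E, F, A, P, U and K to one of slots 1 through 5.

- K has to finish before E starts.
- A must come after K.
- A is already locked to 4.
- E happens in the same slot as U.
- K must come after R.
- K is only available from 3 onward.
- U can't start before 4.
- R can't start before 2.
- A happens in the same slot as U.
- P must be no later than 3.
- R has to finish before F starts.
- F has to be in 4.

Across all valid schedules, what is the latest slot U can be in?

4

U is available from 4; U must be in the same slot as A, which can't be after 4, so U is at most 4.
U at 4 is achievable: E=4, U=4, K=3, R=2, P=1, A=4, F=4.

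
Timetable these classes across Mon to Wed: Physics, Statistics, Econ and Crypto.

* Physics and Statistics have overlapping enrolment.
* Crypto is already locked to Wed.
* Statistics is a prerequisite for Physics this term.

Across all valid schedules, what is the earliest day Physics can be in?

Tue

Precedence pushes Physics to at least Tue.
Physics at Tue is achievable: Statistics in Mon; Physics in Tue; Econ in Mon; Crypto in Wed.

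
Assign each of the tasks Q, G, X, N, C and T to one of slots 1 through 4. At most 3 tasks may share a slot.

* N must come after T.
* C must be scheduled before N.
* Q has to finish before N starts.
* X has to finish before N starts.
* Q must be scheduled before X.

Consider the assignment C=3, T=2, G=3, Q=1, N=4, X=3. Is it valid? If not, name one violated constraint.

At most 3 tasks may share a slot — holds.
N must come after T — holds.
X has to finish before N starts — holds.
Q has to finish before N starts — holds.
C must be scheduled before N — holds.
Q must be scheduled before X — holds.

Yes, all constraints hold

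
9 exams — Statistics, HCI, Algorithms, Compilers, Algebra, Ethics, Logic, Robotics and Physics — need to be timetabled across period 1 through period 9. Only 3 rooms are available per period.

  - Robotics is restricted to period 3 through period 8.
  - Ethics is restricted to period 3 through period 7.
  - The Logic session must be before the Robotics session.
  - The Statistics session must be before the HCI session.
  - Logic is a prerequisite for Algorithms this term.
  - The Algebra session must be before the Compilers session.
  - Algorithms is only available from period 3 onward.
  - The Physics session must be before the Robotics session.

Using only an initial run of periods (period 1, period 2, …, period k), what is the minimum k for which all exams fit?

3

The precedence chain requires at least 2 distinct periods.
With at most 3 per period and 9 exams, at least 3 periods are needed.
Algorithms can't be placed before period 3, so the schedule must run through at least period 3.
3 works (last occupied period: period 3): for example Physics -> period 2; Compilers -> period 2; Logic -> period 1; Statistics -> period 1; Algebra -> period 1; HCI -> period 2; Ethics -> period 3; Algorithms -> period 3; Robotics -> period 3.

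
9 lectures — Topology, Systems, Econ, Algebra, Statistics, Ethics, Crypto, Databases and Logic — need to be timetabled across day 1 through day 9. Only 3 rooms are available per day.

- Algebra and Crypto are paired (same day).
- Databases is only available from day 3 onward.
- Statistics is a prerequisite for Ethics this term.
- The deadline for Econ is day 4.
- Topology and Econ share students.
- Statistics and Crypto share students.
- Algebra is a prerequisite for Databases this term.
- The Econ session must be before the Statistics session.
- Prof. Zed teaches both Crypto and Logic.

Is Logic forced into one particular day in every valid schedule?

No

Logic can be day 1 (e.g. Statistics -> day 3, Econ -> day 1, Algebra -> day 2, Systems -> day 1, Topology -> day 2, Logic -> day 1, Crypto -> day 2, Databases -> day 3, Ethics -> day 4) or day 2 (e.g. Ethics in day 3; Econ in day 1; Topology in day 2; Systems in day 3; Statistics in day 2; Algebra in day 1; Crypto in day 1; Logic in day 2; Databases in day 3).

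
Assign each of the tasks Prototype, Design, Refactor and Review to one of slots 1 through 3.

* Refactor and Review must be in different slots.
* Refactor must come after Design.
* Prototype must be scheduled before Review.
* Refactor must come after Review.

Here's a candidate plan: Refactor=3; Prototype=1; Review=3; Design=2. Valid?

Invalid. Refactor and Review must be in different slots.

Refactor must come after Design — holds.
Refactor must come after Review — violated.
Prototype must be scheduled before Review — holds.
Refactor and Review must be in different slots — violated.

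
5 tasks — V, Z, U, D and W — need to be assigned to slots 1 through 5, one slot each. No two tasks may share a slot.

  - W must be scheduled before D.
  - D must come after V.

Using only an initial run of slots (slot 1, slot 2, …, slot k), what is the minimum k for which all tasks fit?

5

The precedence chain requires at least 2 distinct slots.
With at most 1 per slot and 5 tasks, at least 5 slots are needed.
5 works (last occupied slot: 5): for example W -> 2; D -> 3; U -> 5; V -> 1; Z -> 4.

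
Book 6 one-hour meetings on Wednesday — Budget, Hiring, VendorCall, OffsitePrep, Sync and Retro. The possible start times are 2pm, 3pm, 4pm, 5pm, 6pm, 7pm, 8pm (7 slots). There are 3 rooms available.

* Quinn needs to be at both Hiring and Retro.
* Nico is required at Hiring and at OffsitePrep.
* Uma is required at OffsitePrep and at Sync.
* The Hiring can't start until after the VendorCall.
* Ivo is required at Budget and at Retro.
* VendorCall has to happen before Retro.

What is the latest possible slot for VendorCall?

6pm

Downstream work caps VendorCall at 7pm.
VendorCall at 6pm is achievable: Hiring in 7pm, Sync in 3pm, OffsitePrep in 2pm, Retro in 8pm, VendorCall in 6pm, Budget in 2pm.
Nothing later works — the conflict and capacity constraints rule out every slot after 6pm.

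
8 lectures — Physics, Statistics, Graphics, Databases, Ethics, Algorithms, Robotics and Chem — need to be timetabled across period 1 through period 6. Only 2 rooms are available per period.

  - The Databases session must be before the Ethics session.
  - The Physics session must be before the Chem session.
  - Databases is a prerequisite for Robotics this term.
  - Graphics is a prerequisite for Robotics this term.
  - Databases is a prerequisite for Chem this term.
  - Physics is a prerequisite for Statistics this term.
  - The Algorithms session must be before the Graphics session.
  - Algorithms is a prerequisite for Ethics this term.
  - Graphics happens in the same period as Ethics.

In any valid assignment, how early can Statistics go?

Precedence pushes Statistics to at least period 2.
Statistics at period 2 is achievable: Statistics in period 2, Robotics in period 4, Databases in period 1, Algorithms in period 2, Graphics in period 3, Physics in period 1, Chem in period 4, Ethics in period 3.

period 2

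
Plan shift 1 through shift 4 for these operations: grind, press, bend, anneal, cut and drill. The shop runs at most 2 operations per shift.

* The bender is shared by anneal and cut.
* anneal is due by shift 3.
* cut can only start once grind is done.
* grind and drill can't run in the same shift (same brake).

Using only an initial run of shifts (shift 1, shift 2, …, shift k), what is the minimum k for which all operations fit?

3 shifts

The precedence chain requires at least 2 distinct shifts.
With at most 2 per shift and 6 operations, at least 3 shifts are needed.
3 works (last occupied shift: shift 3): for example cut=shift 2; anneal=shift 3; grind=shift 1; bend=shift 2; press=shift 1; drill=shift 3.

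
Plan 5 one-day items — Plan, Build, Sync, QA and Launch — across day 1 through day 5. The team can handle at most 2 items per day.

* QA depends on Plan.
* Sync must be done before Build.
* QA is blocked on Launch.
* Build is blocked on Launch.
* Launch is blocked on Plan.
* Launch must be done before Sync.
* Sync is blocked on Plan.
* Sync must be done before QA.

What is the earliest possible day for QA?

Precedence pushes QA to at least day 4.
QA at day 4 is achievable: QA -> day 4; Plan -> day 1; Build -> day 4; Sync -> day 3; Launch -> day 2.

day 4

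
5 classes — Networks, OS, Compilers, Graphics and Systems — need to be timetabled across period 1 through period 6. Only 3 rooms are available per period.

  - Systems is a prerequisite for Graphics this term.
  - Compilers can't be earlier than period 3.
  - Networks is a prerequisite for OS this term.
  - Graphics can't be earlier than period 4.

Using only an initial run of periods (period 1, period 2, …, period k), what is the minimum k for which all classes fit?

The precedence chain requires at least 2 distinct periods.
With at most 3 per period and 5 classes, at least 2 periods are needed.
Graphics can't be placed before period 4, so the schedule must run through at least period 4.
4 works (last occupied period: period 4): for example Networks -> period 1, OS -> period 2, Graphics -> period 4, Compilers -> period 3, Systems -> period 1.

4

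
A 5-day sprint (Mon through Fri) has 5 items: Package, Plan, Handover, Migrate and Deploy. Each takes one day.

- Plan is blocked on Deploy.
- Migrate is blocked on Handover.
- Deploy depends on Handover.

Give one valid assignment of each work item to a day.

Package=Mon, Migrate=Tue, Handover=Mon, Deploy=Tue, Plan=Wed

Checking: Handover(Mon) before Deploy(Tue); Deploy(Tue) before Plan(Wed); Handover(Mon) before Migrate(Tue).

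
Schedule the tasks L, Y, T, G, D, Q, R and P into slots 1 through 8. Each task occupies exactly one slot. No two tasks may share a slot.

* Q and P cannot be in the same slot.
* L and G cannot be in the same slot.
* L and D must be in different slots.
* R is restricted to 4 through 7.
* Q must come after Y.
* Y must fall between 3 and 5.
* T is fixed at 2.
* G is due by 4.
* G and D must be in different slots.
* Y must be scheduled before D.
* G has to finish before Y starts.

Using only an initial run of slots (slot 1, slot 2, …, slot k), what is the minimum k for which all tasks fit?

8

The precedence chain requires at least 3 distinct slots.
With at most 1 per slot and 8 tasks, at least 8 slots are needed.
R can't be placed before 4, so the schedule must run through at least slot 4.
8 works (last occupied slot: 8): for example T=2; G=1; R=4; Y=3; L=7; D=5; P=8; Q=6.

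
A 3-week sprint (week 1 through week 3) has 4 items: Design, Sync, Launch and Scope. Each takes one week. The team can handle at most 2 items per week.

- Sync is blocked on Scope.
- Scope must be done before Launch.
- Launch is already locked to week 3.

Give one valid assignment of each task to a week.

Sync in week 2, Scope in week 1, Design in week 1, Launch in week 3

Checking: Scope(week 1) before Sync(week 2); Scope(week 1) before Launch(week 3); Launch=week 3 in [week 3,week 3]; max 2 per week (cap 2).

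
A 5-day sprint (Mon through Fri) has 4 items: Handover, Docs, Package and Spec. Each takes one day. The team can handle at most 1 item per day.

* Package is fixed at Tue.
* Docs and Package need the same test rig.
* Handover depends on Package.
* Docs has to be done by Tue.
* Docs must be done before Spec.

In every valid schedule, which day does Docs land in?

Mon

Docs's window is Mon–Tue.
Package is fixed at Tue, and Docs can't share a day with Package.
So Docs must be Mon.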